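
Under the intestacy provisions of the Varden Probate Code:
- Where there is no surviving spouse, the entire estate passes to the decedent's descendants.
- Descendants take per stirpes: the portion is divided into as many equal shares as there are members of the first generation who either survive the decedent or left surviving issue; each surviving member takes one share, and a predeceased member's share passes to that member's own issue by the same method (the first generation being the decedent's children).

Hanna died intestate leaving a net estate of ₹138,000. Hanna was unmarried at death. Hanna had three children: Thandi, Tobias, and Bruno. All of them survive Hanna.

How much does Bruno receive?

The entire ₹138,000 passes to the descendants.
That amount (₹138,000) is divided into 3 shares of ₹46,000: Thandi, Tobias, and Bruno each take ₹46,000.

Bruno receives ₹46,000.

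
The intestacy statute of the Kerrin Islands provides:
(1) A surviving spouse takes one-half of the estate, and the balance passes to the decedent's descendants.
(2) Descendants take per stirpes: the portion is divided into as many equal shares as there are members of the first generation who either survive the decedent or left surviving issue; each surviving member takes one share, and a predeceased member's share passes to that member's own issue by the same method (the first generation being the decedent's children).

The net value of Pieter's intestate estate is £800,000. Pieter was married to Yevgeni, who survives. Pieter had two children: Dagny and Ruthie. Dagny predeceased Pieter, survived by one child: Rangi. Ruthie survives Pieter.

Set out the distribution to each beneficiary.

Yevgeni: £400,000; Rangi: £200,000; Ruthie: £200,000

Yevgeni takes one-half of £800,000 = £400,000. The remaining £400,000 passes to the descendants.
The descendants' portion (£400,000) is divided into 2 shares of £200,000: Ruthie takes £200,000; Dagny's £200,000 share passes to Dagny's issue.
Dagny's share (£200,000) passes entirely to Rangi.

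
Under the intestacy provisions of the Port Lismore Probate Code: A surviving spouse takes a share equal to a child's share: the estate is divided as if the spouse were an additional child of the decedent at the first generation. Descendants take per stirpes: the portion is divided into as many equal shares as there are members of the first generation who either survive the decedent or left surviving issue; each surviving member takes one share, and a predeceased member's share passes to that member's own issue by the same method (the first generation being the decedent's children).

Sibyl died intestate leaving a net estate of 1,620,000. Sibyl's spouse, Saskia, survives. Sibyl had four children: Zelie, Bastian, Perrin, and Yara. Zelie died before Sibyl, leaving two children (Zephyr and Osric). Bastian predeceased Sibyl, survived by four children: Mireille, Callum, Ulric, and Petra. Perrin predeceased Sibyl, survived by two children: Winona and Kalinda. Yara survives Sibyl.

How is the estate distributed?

Saskia: 324,000; Zephyr: 162,000; Osric: 162,000; Mireille: 81,000; Callum: 81,000; Ulric: 81,000; Petra: 81,000; Winona: 162,000; Kalinda: 162,000; Yara: 324,000

The spouse counts as an additional share at the children's level, so there are 5 primary shares of 324,000. Saskia takes one such share (324,000).
The children's combined portion (1,296,000) is divided into 4 shares of 324,000: Yara takes 324,000; Zelie's 324,000 share passes to Zelie's issue; Bastian's 324,000 share passes to Bastian's issue; Perrin's 324,000 share passes to Perrin's issue.
Zelie's share (324,000) is divided into 2 shares of 162,000: Zephyr and Osric each take 162,000.
Bastian's share (324,000) is divided into 4 shares of 81,000: Mireille, Callum, Ulric, and Petra each take 81,000.
Perrin's share (324,000) is divided into 2 shares of 162,000: Winona and Kalinda each take 162,000.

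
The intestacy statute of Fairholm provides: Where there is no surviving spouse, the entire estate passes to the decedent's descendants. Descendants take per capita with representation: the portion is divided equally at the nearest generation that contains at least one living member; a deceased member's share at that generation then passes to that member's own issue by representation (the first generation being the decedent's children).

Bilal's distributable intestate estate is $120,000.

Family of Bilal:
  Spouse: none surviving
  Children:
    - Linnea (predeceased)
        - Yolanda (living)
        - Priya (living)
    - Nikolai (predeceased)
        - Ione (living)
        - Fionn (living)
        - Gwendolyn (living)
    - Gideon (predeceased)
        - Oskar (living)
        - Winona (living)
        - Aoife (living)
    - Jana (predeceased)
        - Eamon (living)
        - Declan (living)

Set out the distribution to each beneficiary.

The entire $120,000 passes to the descendants.
No child survives, so the initial division is made at the grandchildren's generation.
That amount ($120,000) is divided into 10 shares of $12,000: Yolanda, Priya, Ione, Fionn, Gwendolyn, Oskar, Winona, Aoife, Eamon, and Declan each take $12,000.

Yolanda: $12,000; Priya: $12,000; Ione: $12,000; Fionn: $12,000; Gwendolyn: $12,000; Oskar: $12,000; Winona: $12,000; Aoife: $12,000; Eamon: $12,000; Declan: $12,000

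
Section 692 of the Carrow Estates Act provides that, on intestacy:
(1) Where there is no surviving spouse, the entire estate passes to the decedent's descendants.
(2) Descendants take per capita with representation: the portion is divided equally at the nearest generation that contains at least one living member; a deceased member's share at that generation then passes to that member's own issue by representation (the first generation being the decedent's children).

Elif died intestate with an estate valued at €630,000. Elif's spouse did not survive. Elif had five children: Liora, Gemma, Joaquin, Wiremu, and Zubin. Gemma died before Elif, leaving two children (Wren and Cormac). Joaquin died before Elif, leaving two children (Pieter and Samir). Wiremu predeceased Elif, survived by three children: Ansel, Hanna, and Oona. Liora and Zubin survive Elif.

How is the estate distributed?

The entire €630,000 passes to the descendants.
That amount (€630,000) is divided into 5 shares of €126,000: Liora and Zubin each take €126,000; Gemma's €126,000 share passes to Gemma's issue; Joaquin's €126,000 share passes to Joaquin's issue; Wiremu's €126,000 share passes to Wiremu's issue.
Gemma's share (€126,000) is divided into 2 shares of €63,000: Wren and Cormac each take €63,000.
Joaquin's share (€126,000) is divided into 2 shares of €63,000: Pieter and Samir each take €63,000.
Wiremu's share (€126,000) is divided into 3 shares of €42,000: Ansel, Hanna, and Oona each take €42,000.

Liora: €126,000; Wren: €63,000; Cormac: €63,000; Pieter: €63,000; Samir: €63,000; Ansel: €42,000; Hanna: €42,000; Oona: €42,000; Zubin: €126,000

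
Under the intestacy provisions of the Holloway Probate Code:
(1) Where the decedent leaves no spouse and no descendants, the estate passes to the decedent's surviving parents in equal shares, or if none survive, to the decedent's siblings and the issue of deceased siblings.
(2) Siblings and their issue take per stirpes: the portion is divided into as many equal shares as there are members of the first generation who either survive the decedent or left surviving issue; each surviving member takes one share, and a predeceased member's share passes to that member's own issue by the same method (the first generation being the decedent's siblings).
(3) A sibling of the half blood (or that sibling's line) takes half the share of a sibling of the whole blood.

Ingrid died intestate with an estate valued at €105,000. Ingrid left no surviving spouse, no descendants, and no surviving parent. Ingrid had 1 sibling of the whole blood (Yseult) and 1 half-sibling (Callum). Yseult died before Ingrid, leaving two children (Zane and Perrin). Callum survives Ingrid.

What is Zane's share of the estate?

The entire €105,000 passes to the siblings and their issue.
Counting each half-blood sibling's line as half a unit, there are 3/2 units in €105,000, so one unit is €70,000. Whole-blood lines (Yseult) take €70,000 each; half-blood lines (Callum) take €35,000 each.
Yseult's share (€70,000) is divided into 2 shares of €35,000: Zane and Perrin each take €35,000.

Zane receives €35,000.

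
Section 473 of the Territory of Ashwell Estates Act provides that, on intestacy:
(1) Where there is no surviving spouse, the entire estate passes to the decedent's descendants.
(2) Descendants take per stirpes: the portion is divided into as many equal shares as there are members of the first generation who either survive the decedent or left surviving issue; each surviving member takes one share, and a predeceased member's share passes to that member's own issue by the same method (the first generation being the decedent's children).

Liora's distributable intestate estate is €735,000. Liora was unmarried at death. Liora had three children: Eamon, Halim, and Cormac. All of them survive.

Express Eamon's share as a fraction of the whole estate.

The entire €735,000 passes to the descendants.
That amount (€735,000) is divided into 3 shares of €245,000: Eamon, Halim, and Cormac each take €245,000.

Eamon receives 1/3 of the estate.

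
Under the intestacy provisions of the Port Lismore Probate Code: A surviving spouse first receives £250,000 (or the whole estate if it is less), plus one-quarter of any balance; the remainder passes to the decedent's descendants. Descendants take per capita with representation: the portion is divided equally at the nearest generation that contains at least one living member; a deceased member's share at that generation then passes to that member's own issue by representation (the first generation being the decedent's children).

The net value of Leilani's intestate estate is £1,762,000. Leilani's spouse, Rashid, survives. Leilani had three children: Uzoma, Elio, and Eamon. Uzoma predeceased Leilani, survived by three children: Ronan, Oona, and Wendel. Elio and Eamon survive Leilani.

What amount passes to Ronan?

Rashid first takes £250,000, leaving a balance of £1,512,000. Rashid then takes one-quarter of the balance (£378,000), for a total of £628,000. The remaining £1,134,000 passes to the descendants.
The descendants' portion (£1,134,000) is divided into 3 shares of £378,000: Elio and Eamon each take £378,000; Uzoma's £378,000 share passes to Uzoma's issue.
Uzoma's share (£378,000) is divided into 3 shares of £126,000: Ronan, Oona, and Wendel each take £126,000.

Ronan receives £126,000.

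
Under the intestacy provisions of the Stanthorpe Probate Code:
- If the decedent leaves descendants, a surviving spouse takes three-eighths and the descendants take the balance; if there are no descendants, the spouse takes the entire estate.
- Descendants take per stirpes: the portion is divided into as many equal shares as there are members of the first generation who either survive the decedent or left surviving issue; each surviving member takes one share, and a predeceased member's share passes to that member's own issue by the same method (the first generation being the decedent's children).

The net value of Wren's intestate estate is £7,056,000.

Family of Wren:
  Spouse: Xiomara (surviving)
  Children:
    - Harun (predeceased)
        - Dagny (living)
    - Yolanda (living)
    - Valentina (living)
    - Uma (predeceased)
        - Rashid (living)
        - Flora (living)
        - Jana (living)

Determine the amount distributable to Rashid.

Xiomara takes three-eighths of £7,056,000 = £2,646,000. The remaining £4,410,000 passes to the descendants.
The descendants' portion (£4,410,000) is divided into 4 shares of £1,102,500: Yolanda and Valentina each take £1,102,500; Harun's £1,102,500 share passes to Harun's issue; Uma's £1,102,500 share passes to Uma's issue.
Harun's share (£1,102,500) passes entirely to Dagny.
Uma's share (£1,102,500) is divided into 3 shares of £367,500: Rashid, Flora, and Jana each take £367,500.

Rashid receives £367,500.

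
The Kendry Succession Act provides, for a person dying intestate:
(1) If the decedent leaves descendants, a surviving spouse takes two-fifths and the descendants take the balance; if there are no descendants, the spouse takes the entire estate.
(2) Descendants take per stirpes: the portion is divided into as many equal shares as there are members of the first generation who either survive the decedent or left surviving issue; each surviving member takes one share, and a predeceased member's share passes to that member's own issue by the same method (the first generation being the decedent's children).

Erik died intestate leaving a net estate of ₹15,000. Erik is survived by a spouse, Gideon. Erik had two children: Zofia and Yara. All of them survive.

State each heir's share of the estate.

Gideon: ₹6,000; Zofia: ₹4,500; Yara: ₹4,500

Gideon takes two-fifths of ₹15,000 = ₹6,000. The remaining ₹9,000 passes to the descendants.
The descendants' portion (₹9,000) is divided into 2 shares of ₹4,500: Zofia and Yara each take ₹4,500.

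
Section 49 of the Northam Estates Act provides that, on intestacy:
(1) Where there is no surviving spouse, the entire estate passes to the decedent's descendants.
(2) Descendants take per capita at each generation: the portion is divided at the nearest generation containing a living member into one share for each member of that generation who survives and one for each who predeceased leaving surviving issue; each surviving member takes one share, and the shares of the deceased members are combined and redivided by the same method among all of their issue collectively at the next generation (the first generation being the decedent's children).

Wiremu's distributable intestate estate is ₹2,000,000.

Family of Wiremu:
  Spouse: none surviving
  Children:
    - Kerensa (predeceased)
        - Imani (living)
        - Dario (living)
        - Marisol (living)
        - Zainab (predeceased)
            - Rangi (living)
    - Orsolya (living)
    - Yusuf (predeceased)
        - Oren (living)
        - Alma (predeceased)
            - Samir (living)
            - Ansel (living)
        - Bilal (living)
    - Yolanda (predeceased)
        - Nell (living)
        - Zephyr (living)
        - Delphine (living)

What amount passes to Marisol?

Marisol receives ₹150,000.

The entire ₹2,000,000 passes to the descendants.
That amount (₹2,000,000) is divided at the children's generation into 4 shares of ₹500,000. Orsolya takes ₹500,000. The 3 shares of the deceased (Kerensa, Yusuf, and Yolanda) are combined into a pool of ₹1,500,000.
That pool (₹1,500,000) is divided at the grandchildren's generation into 10 shares of ₹150,000. Imani, Dario, Marisol, Oren, Bilal, Nell, Zephyr, and Delphine each take ₹150,000. The 2 shares of the deceased (Zainab and Alma) are combined into a pool of ₹300,000.
That pool (₹300,000) is divided at the great-grandchildren's generation equally among Rangi, Samir, and Ansel: ₹100,000 each.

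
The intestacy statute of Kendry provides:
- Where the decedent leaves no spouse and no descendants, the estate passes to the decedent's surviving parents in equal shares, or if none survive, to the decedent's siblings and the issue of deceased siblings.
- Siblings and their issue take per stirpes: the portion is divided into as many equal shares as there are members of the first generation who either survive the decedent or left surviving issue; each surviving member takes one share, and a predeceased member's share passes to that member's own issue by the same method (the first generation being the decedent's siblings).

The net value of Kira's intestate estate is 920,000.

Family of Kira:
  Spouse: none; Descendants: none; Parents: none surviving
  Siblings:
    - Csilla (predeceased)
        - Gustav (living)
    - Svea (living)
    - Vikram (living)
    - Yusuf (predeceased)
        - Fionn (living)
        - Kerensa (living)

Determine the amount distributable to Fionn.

The entire 920,000 passes to the siblings and their issue.
That amount (920,000) is divided into 4 shares of 230,000: Svea and Vikram each take 230,000; Csilla's 230,000 share passes to Csilla's issue; Yusuf's 230,000 share passes to Yusuf's issue.
Csilla's share (230,000) passes entirely to Gustav.
Yusuf's share (230,000) is divided into 2 shares of 115,000: Fionn and Kerensa each take 115,000.

Fionn receives 115,000.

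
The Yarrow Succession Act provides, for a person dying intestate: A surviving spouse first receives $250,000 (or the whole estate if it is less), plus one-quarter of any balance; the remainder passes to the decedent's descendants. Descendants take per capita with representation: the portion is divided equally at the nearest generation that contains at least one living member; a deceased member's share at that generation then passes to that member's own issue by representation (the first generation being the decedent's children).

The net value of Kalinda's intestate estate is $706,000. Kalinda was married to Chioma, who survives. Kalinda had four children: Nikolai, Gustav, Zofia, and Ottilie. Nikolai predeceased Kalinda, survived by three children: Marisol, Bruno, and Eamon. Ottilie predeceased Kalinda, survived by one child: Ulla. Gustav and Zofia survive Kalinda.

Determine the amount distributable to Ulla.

Ulla receives $85,500.

Chioma first takes $250,000, leaving a balance of $456,000. Chioma then takes one-quarter of the balance ($114,000), for a total of $364,000. The remaining $342,000 passes to the descendants.
The descendants' portion ($342,000) is divided into 4 shares of $85,500: Gustav and Zofia each take $85,500; Nikolai's $85,500 share passes to Nikolai's issue; Ottilie's $85,500 share passes to Ottilie's issue.
Nikolai's share ($85,500) is divided into 3 shares of $28,500: Marisol, Bruno, and Eamon each take $28,500.
Ottilie's share ($85,500) passes entirely to Ulla.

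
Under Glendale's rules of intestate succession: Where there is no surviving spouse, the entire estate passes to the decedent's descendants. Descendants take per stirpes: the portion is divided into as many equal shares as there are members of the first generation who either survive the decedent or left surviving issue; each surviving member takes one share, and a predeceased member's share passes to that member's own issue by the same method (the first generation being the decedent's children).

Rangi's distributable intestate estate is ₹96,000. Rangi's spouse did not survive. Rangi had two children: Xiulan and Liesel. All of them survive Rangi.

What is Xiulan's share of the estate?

The entire ₹96,000 passes to the descendants.
That amount (₹96,000) is divided into 2 shares of ₹48,000: Xiulan and Liesel each take ₹48,000.

Xiulan receives ₹48,000.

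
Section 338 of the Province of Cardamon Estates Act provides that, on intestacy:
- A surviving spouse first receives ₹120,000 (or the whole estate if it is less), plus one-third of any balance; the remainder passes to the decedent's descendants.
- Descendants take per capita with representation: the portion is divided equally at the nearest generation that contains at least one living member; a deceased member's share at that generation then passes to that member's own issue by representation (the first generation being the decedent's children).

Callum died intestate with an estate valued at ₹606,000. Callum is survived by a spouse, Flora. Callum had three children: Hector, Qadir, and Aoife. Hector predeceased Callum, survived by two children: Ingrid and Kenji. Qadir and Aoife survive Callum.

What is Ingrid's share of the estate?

Ingrid receives ₹54,000.

Flora first takes ₹120,000, leaving a balance of ₹486,000. Flora then takes one-third of the balance (₹162,000), for a total of ₹282,000. The remaining ₹324,000 passes to the descendants.
The descendants' portion (₹324,000) is divided into 3 shares of ₹108,000: Qadir and Aoife each take ₹108,000; Hector's ₹108,000 share passes to Hector's issue.
Hector's share (₹108,000) is divided into 2 shares of ₹54,000: Ingrid and Kenji each take ₹54,000.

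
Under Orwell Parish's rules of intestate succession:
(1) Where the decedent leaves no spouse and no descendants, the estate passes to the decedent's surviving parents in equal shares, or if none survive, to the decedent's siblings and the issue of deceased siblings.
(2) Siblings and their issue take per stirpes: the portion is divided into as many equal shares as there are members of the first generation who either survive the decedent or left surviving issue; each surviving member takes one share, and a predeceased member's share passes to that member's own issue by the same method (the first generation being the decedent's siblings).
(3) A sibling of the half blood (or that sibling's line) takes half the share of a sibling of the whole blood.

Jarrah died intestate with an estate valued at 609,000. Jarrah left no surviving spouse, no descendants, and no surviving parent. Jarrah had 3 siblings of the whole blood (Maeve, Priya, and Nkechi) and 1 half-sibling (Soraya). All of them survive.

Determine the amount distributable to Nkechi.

The entire 609,000 passes to the siblings and their issue.
Counting each half-blood sibling's line as half a unit, there are 7/2 units in 609,000, so one unit is 174,000. Whole-blood lines (Maeve, Priya, and Nkechi) take 174,000 each; half-blood lines (Soraya) take 87,000 each.

Nkechi receives 174,000.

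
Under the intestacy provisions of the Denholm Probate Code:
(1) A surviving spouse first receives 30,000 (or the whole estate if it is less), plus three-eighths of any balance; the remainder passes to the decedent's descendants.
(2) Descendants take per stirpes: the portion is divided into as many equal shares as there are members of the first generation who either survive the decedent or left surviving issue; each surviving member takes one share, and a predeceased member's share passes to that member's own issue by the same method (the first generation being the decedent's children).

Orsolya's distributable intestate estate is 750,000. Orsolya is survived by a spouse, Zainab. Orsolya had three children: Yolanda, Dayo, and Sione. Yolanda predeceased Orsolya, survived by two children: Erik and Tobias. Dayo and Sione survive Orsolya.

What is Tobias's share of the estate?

Tobias receives 75,000.

Zainab first takes 30,000, leaving a balance of 720,000. Zainab then takes three-eighths of the balance (270,000), for a total of 300,000. The remaining 450,000 passes to the descendants.
The descendants' portion (450,000) is divided into 3 shares of 150,000: Dayo and Sione each take 150,000; Yolanda's 150,000 share passes to Yolanda's issue.
Yolanda's share (150,000) is divided into 2 shares of 75,000: Erik and Tobias each take 75,000.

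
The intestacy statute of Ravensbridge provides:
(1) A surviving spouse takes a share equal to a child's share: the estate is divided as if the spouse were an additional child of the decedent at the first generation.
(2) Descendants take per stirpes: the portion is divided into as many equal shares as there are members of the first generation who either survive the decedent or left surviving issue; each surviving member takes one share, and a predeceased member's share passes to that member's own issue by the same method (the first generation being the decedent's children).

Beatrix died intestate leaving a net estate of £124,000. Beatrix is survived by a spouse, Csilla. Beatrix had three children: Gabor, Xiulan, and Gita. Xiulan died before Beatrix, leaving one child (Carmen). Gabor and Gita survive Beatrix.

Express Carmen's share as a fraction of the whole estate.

Carmen receives 1/4 of the estate.

The spouse counts as an additional share at the children's level, so there are 4 primary shares of £31,000. Csilla takes one such share (£31,000).
The children's combined portion (£93,000) is divided into 3 shares of £31,000: Gabor and Gita each take £31,000; Xiulan's £31,000 share passes to Xiulan's issue.
Xiulan's share (£31,000) passes entirely to Carmen.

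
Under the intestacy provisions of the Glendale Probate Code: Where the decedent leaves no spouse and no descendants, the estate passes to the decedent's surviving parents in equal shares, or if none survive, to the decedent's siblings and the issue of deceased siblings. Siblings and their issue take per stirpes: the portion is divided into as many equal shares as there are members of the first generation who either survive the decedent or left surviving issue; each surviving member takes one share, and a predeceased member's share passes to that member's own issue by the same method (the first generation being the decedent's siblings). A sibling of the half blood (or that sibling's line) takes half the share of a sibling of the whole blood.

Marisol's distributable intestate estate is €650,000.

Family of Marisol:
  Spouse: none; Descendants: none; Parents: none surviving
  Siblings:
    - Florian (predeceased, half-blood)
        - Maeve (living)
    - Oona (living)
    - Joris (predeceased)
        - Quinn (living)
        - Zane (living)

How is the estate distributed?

Maeve: €130,000; Oona: €260,000; Quinn: €130,000; Zane: €130,000

The entire €650,000 passes to the siblings and their issue.
Counting each half-blood sibling's line as half a unit, there are 5/2 units in €650,000, so one unit is €260,000. Whole-blood lines (Oona and Joris) take €260,000 each; half-blood lines (Florian) take €130,000 each.
Florian's share (€130,000) passes entirely to Maeve.
Joris's share (€260,000) is divided into 2 shares of €130,000: Quinn and Zane each take €130,000.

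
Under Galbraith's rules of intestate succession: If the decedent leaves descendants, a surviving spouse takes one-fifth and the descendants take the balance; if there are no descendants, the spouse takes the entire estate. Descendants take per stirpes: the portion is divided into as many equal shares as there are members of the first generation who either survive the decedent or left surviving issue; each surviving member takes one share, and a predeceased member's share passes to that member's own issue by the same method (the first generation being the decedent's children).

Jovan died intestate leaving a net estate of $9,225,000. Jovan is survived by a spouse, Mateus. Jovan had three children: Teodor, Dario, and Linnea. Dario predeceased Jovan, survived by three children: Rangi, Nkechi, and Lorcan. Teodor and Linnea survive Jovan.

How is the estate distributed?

Mateus: $1,845,000; Teodor: $2,460,000; Rangi: $820,000; Nkechi: $820,000; Lorcan: $820,000; Linnea: $2,460,000

Mateus takes one-fifth of $9,225,000 = $1,845,000. The remaining $7,380,000 passes to the descendants.
The descendants' portion ($7,380,000) is divided into 3 shares of $2,460,000: Teodor and Linnea each take $2,460,000; Dario's $2,460,000 share passes to Dario's issue.
Dario's share ($2,460,000) is divided into 3 shares of $820,000: Rangi, Nkechi, and Lorcan each take $820,000.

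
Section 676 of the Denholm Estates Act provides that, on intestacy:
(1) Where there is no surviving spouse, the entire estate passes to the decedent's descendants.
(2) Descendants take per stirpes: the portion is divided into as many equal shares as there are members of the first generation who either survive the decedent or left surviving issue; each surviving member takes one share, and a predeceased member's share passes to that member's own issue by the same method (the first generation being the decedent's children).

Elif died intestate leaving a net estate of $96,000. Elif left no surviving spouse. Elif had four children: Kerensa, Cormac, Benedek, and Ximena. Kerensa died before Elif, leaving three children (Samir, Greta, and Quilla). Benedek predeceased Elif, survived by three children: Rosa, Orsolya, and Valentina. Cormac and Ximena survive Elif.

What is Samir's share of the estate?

The entire $96,000 passes to the descendants.
That amount ($96,000) is divided into 4 shares of $24,000: Cormac and Ximena each take $24,000; Kerensa's $24,000 share passes to Kerensa's issue; Benedek's $24,000 share passes to Benedek's issue.
Kerensa's share ($24,000) is divided into 3 shares of $8,000: Samir, Greta, and Quilla each take $8,000.
Benedek's share ($24,000) is divided into 3 shares of $8,000: Rosa, Orsolya, and Valentina each take $8,000.

Samir receives $8,000.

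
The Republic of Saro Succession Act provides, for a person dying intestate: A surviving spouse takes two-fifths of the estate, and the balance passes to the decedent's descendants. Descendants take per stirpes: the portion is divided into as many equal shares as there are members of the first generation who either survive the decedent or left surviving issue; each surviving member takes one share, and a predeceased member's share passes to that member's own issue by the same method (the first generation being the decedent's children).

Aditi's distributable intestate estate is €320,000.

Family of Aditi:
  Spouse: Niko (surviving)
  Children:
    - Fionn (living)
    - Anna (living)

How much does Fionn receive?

Niko takes two-fifths of €320,000 = €128,000. The remaining €192,000 passes to the descendants.
The descendants' portion (€192,000) is divided into 2 shares of €96,000: Fionn and Anna each take €96,000.

Fionn receives €96,000.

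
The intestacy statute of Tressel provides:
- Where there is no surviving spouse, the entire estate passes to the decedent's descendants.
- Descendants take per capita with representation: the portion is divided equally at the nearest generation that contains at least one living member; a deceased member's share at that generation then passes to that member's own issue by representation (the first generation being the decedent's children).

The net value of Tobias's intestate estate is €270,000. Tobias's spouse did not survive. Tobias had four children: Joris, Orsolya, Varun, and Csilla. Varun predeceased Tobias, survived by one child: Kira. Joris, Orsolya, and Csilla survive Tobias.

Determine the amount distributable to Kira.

Kira receives €67,500.

The entire €270,000 passes to the descendants.
That amount (€270,000) is divided into 4 shares of €67,500: Joris, Orsolya, and Csilla each take €67,500; Varun's €67,500 share passes to Varun's issue.
Varun's share (€67,500) passes entirely to Kira.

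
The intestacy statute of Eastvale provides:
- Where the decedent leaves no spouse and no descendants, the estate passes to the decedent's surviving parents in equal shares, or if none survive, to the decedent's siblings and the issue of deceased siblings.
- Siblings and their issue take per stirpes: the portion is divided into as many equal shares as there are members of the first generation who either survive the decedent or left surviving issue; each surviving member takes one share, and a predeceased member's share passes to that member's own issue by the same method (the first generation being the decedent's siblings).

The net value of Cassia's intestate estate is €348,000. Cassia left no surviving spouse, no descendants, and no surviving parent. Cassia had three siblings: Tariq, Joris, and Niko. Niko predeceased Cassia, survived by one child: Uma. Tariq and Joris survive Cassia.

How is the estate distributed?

Tariq: €116,000; Joris: €116,000; Uma: €116,000

The entire €348,000 passes to the siblings and their issue.
That amount (€348,000) is divided into 3 shares of €116,000: Tariq and Joris each take €116,000; Niko's €116,000 share passes to Niko's issue.
Niko's share (€116,000) passes entirely to Uma.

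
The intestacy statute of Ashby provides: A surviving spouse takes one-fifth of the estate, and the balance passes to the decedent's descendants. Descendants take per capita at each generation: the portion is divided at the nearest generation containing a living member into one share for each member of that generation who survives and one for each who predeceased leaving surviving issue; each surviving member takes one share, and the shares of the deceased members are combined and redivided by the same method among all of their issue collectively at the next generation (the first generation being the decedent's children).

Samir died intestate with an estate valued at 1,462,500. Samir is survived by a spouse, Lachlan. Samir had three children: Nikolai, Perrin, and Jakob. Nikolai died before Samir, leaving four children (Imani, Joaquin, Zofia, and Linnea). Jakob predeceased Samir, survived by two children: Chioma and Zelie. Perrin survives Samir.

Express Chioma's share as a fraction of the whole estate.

Lachlan takes one-fifth of 1,462,500 = 292,500. The remaining 1,170,000 passes to the descendants.
The descendants' portion (1,170,000) is divided at the children's generation into 3 shares of 390,000. Perrin takes 390,000. The 2 shares of the deceased (Nikolai and Jakob) are combined into a pool of 780,000.
That pool (780,000) is divided at the grandchildren's generation equally among Imani, Joaquin, Zofia, Linnea, Chioma, and Zelie: 130,000 each.

Chioma receives 4/45 of the estate.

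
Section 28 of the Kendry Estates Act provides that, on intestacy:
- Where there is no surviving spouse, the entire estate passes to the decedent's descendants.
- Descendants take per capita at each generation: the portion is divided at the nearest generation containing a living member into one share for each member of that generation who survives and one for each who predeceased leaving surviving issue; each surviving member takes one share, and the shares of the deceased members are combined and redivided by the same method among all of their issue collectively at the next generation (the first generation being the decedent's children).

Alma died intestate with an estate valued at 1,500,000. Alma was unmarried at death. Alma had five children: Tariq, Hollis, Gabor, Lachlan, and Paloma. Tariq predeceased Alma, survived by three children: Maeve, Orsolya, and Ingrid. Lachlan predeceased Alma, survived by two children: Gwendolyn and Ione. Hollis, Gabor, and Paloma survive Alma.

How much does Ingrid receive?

The entire 1,500,000 passes to the descendants.
That amount (1,500,000) is divided at the children's generation into 5 shares of 300,000. Hollis, Gabor, and Paloma each take 300,000. The 2 shares of the deceased (Tariq and Lachlan) are combined into a pool of 600,000.
That pool (600,000) is divided at the grandchildren's generation equally among Maeve, Orsolya, Ingrid, Gwendolyn, and Ione: 120,000 each.

Ingrid receives 120,000.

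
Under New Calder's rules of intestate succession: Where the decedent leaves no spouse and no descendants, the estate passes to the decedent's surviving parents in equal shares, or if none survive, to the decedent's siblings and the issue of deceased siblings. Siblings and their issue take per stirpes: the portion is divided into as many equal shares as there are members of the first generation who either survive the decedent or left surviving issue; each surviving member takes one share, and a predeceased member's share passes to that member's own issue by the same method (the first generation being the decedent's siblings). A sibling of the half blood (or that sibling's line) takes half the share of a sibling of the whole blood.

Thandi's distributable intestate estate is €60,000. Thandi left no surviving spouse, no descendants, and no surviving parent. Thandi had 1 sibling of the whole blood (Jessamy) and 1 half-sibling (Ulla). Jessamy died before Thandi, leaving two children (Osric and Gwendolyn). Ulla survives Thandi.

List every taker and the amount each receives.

Ulla: €20,000; Osric: €20,000; Gwendolyn: €20,000

The entire €60,000 passes to the siblings and their issue.
Counting each half-blood sibling's line as half a unit, there are 3/2 units in €60,000, so one unit is €40,000. Whole-blood lines (Jessamy) take €40,000 each; half-blood lines (Ulla) take €20,000 each.
Jessamy's share (€40,000) is divided into 2 shares of €20,000: Osric and Gwendolyn each take €20,000.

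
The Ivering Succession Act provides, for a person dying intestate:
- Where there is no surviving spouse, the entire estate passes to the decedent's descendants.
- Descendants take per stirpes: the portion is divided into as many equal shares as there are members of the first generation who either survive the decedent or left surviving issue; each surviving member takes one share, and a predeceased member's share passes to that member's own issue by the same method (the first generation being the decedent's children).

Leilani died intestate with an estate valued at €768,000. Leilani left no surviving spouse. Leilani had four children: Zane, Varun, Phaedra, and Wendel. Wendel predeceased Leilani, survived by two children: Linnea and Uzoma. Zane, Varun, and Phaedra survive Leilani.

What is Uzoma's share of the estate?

Uzoma receives €96,000.

The entire €768,000 passes to the descendants.
That amount (€768,000) is divided into 4 shares of €192,000: Zane, Varun, and Phaedra each take €192,000; Wendel's €192,000 share passes to Wendel's issue.
Wendel's share (€192,000) is divided into 2 shares of €96,000: Linnea and Uzoma each take €96,000.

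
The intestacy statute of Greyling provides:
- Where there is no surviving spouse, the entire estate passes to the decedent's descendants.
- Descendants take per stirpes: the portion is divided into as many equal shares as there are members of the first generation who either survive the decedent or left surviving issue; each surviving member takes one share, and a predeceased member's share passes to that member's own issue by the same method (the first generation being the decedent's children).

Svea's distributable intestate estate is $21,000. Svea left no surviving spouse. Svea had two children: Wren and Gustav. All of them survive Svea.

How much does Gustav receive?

Gustav receives $10,500.

The entire $21,000 passes to the descendants.
That amount ($21,000) is divided into 2 shares of $10,500: Wren and Gustav each take $10,500.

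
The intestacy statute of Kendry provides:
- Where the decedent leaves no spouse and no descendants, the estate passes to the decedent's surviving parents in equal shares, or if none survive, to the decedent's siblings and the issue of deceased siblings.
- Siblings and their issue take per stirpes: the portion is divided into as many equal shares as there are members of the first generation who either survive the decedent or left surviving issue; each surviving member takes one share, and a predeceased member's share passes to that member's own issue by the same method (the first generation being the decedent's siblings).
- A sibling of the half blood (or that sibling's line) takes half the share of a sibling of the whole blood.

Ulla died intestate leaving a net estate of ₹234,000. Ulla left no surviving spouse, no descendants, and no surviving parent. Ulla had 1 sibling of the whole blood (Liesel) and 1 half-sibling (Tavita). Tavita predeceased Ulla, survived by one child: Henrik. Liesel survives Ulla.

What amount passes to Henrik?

Henrik receives ₹78,000.

The entire ₹234,000 passes to the siblings and their issue.
Counting each half-blood sibling's line as half a unit, there are 3/2 units in ₹234,000, so one unit is ₹156,000. Whole-blood lines (Liesel) take ₹156,000 each; half-blood lines (Tavita) take ₹78,000 each.
Tavita's share (₹78,000) passes entirely to Henrik.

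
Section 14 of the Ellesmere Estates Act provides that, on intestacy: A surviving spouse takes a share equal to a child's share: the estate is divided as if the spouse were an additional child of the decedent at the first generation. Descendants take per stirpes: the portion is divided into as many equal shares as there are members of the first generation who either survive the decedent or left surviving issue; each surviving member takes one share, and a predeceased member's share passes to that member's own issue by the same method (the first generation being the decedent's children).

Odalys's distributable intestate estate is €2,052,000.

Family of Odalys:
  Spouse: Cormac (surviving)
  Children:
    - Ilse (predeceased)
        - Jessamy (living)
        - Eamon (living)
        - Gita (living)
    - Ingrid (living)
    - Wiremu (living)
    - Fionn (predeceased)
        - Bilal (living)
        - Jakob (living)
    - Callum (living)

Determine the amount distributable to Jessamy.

Jessamy receives €114,000.

The spouse counts as an additional share at the children's level, so there are 6 primary shares of €342,000. Cormac takes one such share (€342,000).
The children's combined portion (€1,710,000) is divided into 5 shares of €342,000: Ingrid, Wiremu, and Callum each take €342,000; Ilse's €342,000 share passes to Ilse's issue; Fionn's €342,000 share passes to Fionn's issue.
Ilse's share (€342,000) is divided into 3 shares of €114,000: Jessamy, Eamon, and Gita each take €114,000.
Fionn's share (€342,000) is divided into 2 shares of €171,000: Bilal and Jakob each take €171,000.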